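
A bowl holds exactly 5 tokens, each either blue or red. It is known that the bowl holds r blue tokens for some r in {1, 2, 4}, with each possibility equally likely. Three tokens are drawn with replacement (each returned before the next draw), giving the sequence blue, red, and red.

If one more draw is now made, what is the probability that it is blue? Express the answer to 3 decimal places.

0.358

Under each hypothesis, the probability of the observed sequence is: P(data | r = 1) = (1/5)(4/5)(4/5) = 16/125; P(data | r = 2) = (2/5)(3/5)(3/5) = 18/125; P(data | r = 4) = (4/5)(1/5)(1/5) = 4/125.
The prior-weighted likelihoods are 1/3 · 16/125 = 16/375, 1/3 · 18/125 = 6/125, 1/3 · 4/125 = 4/375; these sum to 38/375.
The posterior is then P(r = 1 | data) = 8/19, P(r = 2 | data) = 9/19, P(r = 4 | data) = 2/19.
Averaging over the posterior, P(blue next | data) = (1/5)(8/19) + (2/5)(9/19) + (4/5)(2/19) = 34/95.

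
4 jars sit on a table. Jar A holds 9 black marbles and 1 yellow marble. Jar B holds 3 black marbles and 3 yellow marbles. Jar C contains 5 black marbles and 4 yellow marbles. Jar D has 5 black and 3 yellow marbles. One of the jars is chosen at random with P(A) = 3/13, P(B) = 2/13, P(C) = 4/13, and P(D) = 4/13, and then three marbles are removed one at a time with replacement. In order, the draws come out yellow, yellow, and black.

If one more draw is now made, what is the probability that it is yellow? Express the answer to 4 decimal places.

For each hypothesis, P(data | H) works out to: P(data | jar A) = (1/10)(1/10)(9/10) = 0.009; P(data | jar B) = (3/6)(3/6)(3/6) = 0.125; P(data | jar C) = (4/9)(4/9)(5/9) = 0.10974; P(data | jar D) = (3/8)(3/8)(5/8) = 0.087891.
The prior-weighted likelihoods are 3/13 · 0.009 = 0.0020769, 2/13 · 0.125 = 0.019231, 4/13 · 0.10974 = 0.033766, 4/13 · 0.087891 = 0.027043; with total 0.082117.
The posterior is then P(jar A | data) = 0.025292, P(jar B | data) = 0.23419, P(jar C | data) = 0.41119, P(jar D | data) = 0.32933.
The predictive probability is P(yellow next | data) = (1/10)(0.025292) + (1/2)(0.23419) + (4/9)(0.41119) + (3/8)(0.32933) = 0.42587.

0.4259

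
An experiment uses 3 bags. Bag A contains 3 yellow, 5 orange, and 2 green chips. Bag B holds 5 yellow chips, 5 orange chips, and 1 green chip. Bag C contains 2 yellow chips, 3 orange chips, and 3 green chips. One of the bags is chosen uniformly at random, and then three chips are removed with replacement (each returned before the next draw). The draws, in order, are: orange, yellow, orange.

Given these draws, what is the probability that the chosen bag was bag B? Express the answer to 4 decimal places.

0.4602

For each hypothesis, P(data | H) works out to: P(data | bag A) = (5/10)(3/10)(5/10) = 0.075; P(data | bag B) = (5/11)(5/11)(5/11) = 0.093914; P(data | bag C) = (3/8)(2/8)(3/8) = 0.035156.
The prior-weighted likelihoods are 1/3 · 0.075 = 0.025, 1/3 · 0.093914 = 0.031305, 1/3 · 0.035156 = 0.011719; with total 0.068024.
Hence P(bag B | data) = (0.031305) / (0.068024) = 0.46021.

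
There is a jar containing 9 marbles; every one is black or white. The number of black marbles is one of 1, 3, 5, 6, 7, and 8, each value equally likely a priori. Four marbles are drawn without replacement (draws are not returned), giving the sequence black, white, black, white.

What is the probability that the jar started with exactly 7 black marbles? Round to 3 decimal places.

For each hypothesis, P(data | H) works out to: P(data | r = 1) = (1/9)(8/8)(0/7) = 0; P(data | r = 3) = (3/9)(6/8)(2/7)(5/6) = 5/84; P(data | r = 5) = (5/9)(4/8)(4/7)(3/6) = 5/63; P(data | r = 6) = (6/9)(3/8)(5/7)(2/6) = 5/84; P(data | r = 7) = (7/9)(2/8)(6/7)(1/6) = 1/36; P(data | r = 8) = (8/9)(1/8)(7/7)(0/6) = 0.
The prior-weighted likelihoods are 1/6 · 0 = 0, 1/6 · 5/84 = 5/504, 1/6 · 5/63 = 5/378, 1/6 · 5/84 = 5/504, 1/6 · 1/36 = 1/216, 1/6 · 0 = 0; these sum to 19/504.
So P(r = 7 | data) = (1/216) / (19/504) = 7/57.

0.123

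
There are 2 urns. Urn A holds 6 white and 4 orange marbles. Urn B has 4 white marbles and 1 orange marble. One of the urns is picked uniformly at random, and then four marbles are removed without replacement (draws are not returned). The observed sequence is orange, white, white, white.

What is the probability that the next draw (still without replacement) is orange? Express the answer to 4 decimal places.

0.1613

Compute the likelihood of the observed sequence for each case: P(data | urn A) = (4/10)(6/9)(5/8)(4/7) = 2/21; P(data | urn B) = (1/5)(4/4)(3/3)(2/2) = 1/5.
Weighting by the prior gives 1/2 · 2/21 = 1/21, 1/2 · 1/5 = 1/10; summing to 31/210.
The posterior is then P(urn A | data) = 10/31, P(urn B | data) = 21/31.
Averaging over the posterior, P(orange next | data) = (1/2)(10/31) + (0)(21/31) = 5/31.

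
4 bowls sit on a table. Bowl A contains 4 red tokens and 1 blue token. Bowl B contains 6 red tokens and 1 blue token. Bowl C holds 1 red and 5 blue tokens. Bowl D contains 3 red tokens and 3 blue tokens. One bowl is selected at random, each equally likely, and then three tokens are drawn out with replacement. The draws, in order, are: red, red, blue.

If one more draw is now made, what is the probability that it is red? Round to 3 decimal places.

Compute the likelihood of the observed sequence for each case: P(data | bowl A) = (4/5)(4/5)(1/5) = 0.128; P(data | bowl B) = (6/7)(6/7)(1/7) = 0.10496; P(data | bowl C) = (1/6)(1/6)(5/6) = 0.023148; P(data | bowl D) = (3/6)(3/6)(3/6) = 0.125.
Multiplying each by its prior: 1/4 · 0.128 = 0.032, 1/4 · 0.10496 = 0.026239, 1/4 · 0.023148 = 0.005787, 1/4 · 0.125 = 0.03125; summing to 0.095276.
Dividing through by the total gives posterior P(bowl A | data) = 0.33587, P(bowl B | data) = 0.2754, P(bowl C | data) = 0.06074, P(bowl D | data) = 0.32799.
The predictive probability is P(red next | data) = (4/5)(0.33587) + (6/7)(0.2754) + (1/6)(0.06074) + (1/2)(0.32799) = 0.67887.

0.679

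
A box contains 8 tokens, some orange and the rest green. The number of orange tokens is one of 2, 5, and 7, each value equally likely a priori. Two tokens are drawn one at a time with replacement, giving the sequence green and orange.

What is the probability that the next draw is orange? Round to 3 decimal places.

0.544

For each hypothesis, P(data | H) works out to: P(data | r = 2) = (6/8)(2/8) = 3/16; P(data | r = 5) = (3/8)(5/8) = 15/64; P(data | r = 7) = (1/8)(7/8) = 7/64.
The prior-weighted likelihoods are 1/3 · 3/16 = 1/16, 1/3 · 15/64 = 5/64, 1/3 · 7/64 = 7/192; with total 17/96.
The posterior is then P(r = 2 | data) = 6/17, P(r = 5 | data) = 15/34, P(r = 7 | data) = 7/34.
Averaging over the posterior, P(orange next | data) = (1/4)(6/17) + (5/8)(15/34) + (7/8)(7/34) = 37/68.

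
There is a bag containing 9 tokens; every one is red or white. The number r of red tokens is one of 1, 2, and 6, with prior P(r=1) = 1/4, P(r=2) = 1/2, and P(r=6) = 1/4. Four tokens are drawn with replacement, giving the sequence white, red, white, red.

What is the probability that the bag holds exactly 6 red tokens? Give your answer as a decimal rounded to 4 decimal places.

0.4154

Under each hypothesis, the probability of the observed sequence is: P(data | r = 1) = (8/9)(1/9)(8/9)(1/9) = 0.0097546; P(data | r = 2) = (7/9)(2/9)(7/9)(2/9) = 0.029873; P(data | r = 6) = (3/9)(6/9)(3/9)(6/9) = 0.049383.
Weighting by the prior gives 1/4 · 0.0097546 = 0.0024387, 1/2 · 0.029873 = 0.014937, 1/4 · 0.049383 = 0.012346; summing to 0.029721.
Therefore the posterior P(r = 6 | data) = (0.012346) / (0.029721) = 0.41538.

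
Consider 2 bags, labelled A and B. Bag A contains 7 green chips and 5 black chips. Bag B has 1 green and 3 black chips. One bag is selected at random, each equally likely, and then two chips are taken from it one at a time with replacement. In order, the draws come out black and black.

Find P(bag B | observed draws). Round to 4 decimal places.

0.7642

Under each hypothesis, the probability of the observed sequence is: P(data | bag A) = (5/12)(5/12) = 25/144; P(data | bag B) = (3/4)(3/4) = 9/16.
Weighting by the prior gives 1/2 · 25/144 = 25/288, 1/2 · 9/16 = 9/32; with total 53/144.
By Bayes' rule, P(bag B | data) = (9/32) / (53/144) = 81/106.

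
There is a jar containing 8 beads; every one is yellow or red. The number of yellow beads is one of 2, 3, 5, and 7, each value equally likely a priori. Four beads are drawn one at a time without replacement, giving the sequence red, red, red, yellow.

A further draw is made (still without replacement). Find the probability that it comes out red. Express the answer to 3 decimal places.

The likelihood of the observed sequence under each hypothesis: P(data | r = 2) = (6/8)(5/7)(4/6)(2/5) = 1/7; P(data | r = 3) = (5/8)(4/7)(3/6)(3/5) = 3/28; P(data | r = 5) = (3/8)(2/7)(1/6)(5/5) = 1/56; P(data | r = 7) = (1/8)(0/7) = 0.
Multiplying each by its prior: 1/4 · 1/7 = 1/28, 1/4 · 3/28 = 3/112, 1/4 · 1/56 = 1/224, 1/4 · 0 = 0; with total 15/224.
Normalising, the posterior is P(r = 2 | data) = 8/15, P(r = 3 | data) = 2/5, P(r = 5 | data) = 1/15, P(r = 7 | data) = 0.
Averaging over the posterior, P(red next | data) = (3/4)(8/15) + (1/2)(2/5) + (0)(1/15) = 3/5.

0.600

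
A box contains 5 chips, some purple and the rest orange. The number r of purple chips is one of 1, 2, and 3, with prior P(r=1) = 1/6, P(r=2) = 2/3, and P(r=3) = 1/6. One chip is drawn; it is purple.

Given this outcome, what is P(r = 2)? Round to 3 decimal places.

Under each hypothesis, the probability of this draw is: P(data | r = 1) = (1/5) = 1/5; P(data | r = 2) = (2/5) = 2/5; P(data | r = 3) = (3/5) = 3/5.
The prior-weighted likelihoods are 1/6 · 1/5 = 1/30, 2/3 · 2/5 = 4/15, 1/6 · 3/5 = 1/10; summing to 2/5.
So P(r = 2 | data) = (4/15) / (2/5) = 2/3.

0.667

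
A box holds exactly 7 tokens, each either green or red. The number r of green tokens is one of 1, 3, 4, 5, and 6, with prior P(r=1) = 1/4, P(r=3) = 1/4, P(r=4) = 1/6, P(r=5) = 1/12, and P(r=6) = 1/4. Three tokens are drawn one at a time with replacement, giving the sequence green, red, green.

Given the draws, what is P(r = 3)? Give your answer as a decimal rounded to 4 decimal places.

0.2842

Compute the likelihood of the observed sequence for each case: P(data | r = 1) = (1/7)(6/7)(1/7) = 0.017493; P(data | r = 3) = (3/7)(4/7)(3/7) = 0.10496; P(data | r = 4) = (4/7)(3/7)(4/7) = 0.13994; P(data | r = 5) = (5/7)(2/7)(5/7) = 0.14577; P(data | r = 6) = (6/7)(1/7)(6/7) = 0.10496.
The prior-weighted likelihoods are 1/4 · 0.017493 = 0.0043732, 1/4 · 0.10496 = 0.026239, 1/6 · 0.13994 = 0.023324, 1/12 · 0.14577 = 0.012148, 1/4 · 0.10496 = 0.026239; with total 0.092323.
Hence P(r = 3 | data) = (0.026239) / (0.092323) = 0.28421.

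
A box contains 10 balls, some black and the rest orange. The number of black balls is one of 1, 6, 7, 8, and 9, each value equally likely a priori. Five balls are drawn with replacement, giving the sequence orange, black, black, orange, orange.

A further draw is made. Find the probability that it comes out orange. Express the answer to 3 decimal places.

0.421

Under each hypothesis, the probability of the observed sequence is: P(data | r = 1) = (9/10)(1/10)(1/10)(9/10)(9/10) = 0.00729; P(data | r = 6) = (4/10)(6/10)(6/10)(4/10)(4/10) = 0.02304; P(data | r = 7) = (3/10)(7/10)(7/10)(3/10)(3/10) = 0.01323; P(data | r = 8) = (2/10)(8/10)(8/10)(2/10)(2/10) = 0.00512; P(data | r = 9) = (1/10)(9/10)(9/10)(1/10)(1/10) = 0.00081.
The prior-weighted likelihoods are 1/5 · 0.00729 = 0.001458, 1/5 · 0.02304 = 0.004608, 1/5 · 0.01323 = 0.002646, 1/5 · 0.00512 = 0.001024, 1/5 · 0.00081 = 0.000162; these sum to 0.009898.
The posterior is then P(r = 1 | data) = 0.1473, P(r = 6 | data) = 0.46555, P(r = 7 | data) = 0.26733, P(r = 8 | data) = 0.10346, P(r = 9 | data) = 0.016367.
The predictive probability is P(orange next | data) = (9/10)(0.1473) + (2/5)(0.46555) + (3/10)(0.26733) + (1/5)(0.10346) + (1/10)(0.016367) = 0.42132.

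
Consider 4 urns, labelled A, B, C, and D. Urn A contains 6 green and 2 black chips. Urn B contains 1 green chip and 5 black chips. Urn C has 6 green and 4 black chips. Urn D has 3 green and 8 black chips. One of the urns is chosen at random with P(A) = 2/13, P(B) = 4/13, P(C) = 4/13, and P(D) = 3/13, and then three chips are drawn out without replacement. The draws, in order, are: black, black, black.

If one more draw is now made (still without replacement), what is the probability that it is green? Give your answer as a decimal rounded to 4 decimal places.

0.3690

Under each hypothesis, the probability of the observed sequence is: P(data | urn A) = (2/8)(1/7)(0/6) = 0; P(data | urn B) = (5/6)(4/5)(3/4) = 1/2; P(data | urn C) = (4/10)(3/9)(2/8) = 1/30; P(data | urn D) = (8/11)(7/10)(6/9) = 56/165.
The prior-weighted likelihoods are 2/13 · 0 = 0, 4/13 · 1/2 = 2/13, 4/13 · 1/30 = 2/195, 3/13 · 56/165 = 56/715; with total 8/33.
The posterior is then P(urn A | data) = 0, P(urn B | data) = 0.63462, P(urn C | data) = 0.042308, P(urn D | data) = 0.32308.
So P(green next | data) = Σ P(green next | H) P(H | data) = (1/3)(0.63462) + (6/7)(0.042308) + (3/8)(0.32308) = 0.36896.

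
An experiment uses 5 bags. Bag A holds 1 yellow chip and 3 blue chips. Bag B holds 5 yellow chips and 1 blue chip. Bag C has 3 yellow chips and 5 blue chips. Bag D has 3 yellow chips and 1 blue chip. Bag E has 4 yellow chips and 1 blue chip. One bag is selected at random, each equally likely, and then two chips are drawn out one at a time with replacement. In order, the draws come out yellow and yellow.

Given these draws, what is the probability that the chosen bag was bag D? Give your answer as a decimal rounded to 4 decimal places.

0.2678

Compute the likelihood of the observed sequence for each case: P(data | bag A) = (1/4)(1/4) = 0.0625; P(data | bag B) = (5/6)(5/6) = 0.69444; P(data | bag C) = (3/8)(3/8) = 0.14062; P(data | bag D) = (3/4)(3/4) = 0.5625; P(data | bag E) = (4/5)(4/5) = 0.64.
Weighting by the prior gives 1/5 · 0.0625 = 0.0125, 1/5 · 0.69444 = 0.13889, 1/5 · 0.14062 = 0.028125, 1/5 · 0.5625 = 0.1125, 1/5 · 0.64 = 0.128; with total 0.42001.
Therefore the posterior P(bag D | data) = (0.1125) / (0.42001) = 0.26785.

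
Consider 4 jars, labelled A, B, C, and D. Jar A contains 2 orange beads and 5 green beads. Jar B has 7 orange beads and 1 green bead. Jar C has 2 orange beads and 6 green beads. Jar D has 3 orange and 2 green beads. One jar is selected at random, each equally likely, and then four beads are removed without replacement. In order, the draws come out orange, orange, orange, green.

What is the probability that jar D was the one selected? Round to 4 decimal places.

For each hypothesis, P(data | H) works out to: P(data | jar A) = (2/7)(1/6)(0/5) = 0; P(data | jar B) = (7/8)(6/7)(5/6)(1/5) = 1/8; P(data | jar C) = (2/8)(1/7)(0/6) = 0; P(data | jar D) = (3/5)(2/4)(1/3)(2/2) = 1/10.
Weighting by the prior gives 1/4 · 0 = 0, 1/4 · 1/8 = 1/32, 1/4 · 0 = 0, 1/4 · 1/10 = 1/40; summing to 9/160.
Hence P(jar D | data) = (1/40) / (9/160) = 4/9.

0.4444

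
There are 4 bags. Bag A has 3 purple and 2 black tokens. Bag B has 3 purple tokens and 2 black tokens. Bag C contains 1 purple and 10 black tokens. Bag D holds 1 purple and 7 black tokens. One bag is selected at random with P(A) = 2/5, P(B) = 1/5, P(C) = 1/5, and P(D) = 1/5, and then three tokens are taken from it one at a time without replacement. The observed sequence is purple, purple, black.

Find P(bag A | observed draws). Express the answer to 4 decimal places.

0.6667

Compute the likelihood of the observed sequence for each case: P(data | bag A) = (3/5)(2/4)(2/3) = 1/5; P(data | bag B) = (3/5)(2/4)(2/3) = 1/5; P(data | bag C) = (1/11)(0/10) = 0; P(data | bag D) = (1/8)(0/7) = 0.
Weighting by the prior gives 2/5 · 1/5 = 2/25, 1/5 · 1/5 = 1/25, 1/5 · 0 = 0, 1/5 · 0 = 0; these sum to 3/25.
Therefore the posterior P(bag A | data) = (2/25) / (3/25) = 2/3.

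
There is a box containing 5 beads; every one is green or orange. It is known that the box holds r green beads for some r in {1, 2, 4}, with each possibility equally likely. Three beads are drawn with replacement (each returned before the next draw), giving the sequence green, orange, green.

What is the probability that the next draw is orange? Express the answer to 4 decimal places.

0.4250

Compute the likelihood of the observed sequence for each case: P(data | r = 1) = (1/5)(4/5)(1/5) = 4/125; P(data | r = 2) = (2/5)(3/5)(2/5) = 12/125; P(data | r = 4) = (4/5)(1/5)(4/5) = 16/125.
The prior-weighted likelihoods are 1/3 · 4/125 = 4/375, 1/3 · 12/125 = 4/125, 1/3 · 16/125 = 16/375; these sum to 32/375.
Normalising, the posterior is P(r = 1 | data) = 1/8, P(r = 2 | data) = 3/8, P(r = 4 | data) = 1/2.
The predictive probability is P(orange next | data) = (4/5)(1/8) + (3/5)(3/8) + (1/5)(1/2) = 17/40.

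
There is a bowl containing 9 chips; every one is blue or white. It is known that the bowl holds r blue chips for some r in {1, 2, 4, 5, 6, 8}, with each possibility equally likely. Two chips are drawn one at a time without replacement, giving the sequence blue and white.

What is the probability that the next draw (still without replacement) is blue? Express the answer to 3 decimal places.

Under each hypothesis, the probability of the observed sequence is: P(data | r = 1) = (1/9)(8/8) = 1/9; P(data | r = 2) = (2/9)(7/8) = 7/36; P(data | r = 4) = (4/9)(5/8) = 5/18; P(data | r = 5) = (5/9)(4/8) = 5/18; P(data | r = 6) = (6/9)(3/8) = 1/4; P(data | r = 8) = (8/9)(1/8) = 1/9.
Multiplying each by its prior: 1/6 · 1/9 = 1/54, 1/6 · 7/36 = 7/216, 1/6 · 5/18 = 5/108, 1/6 · 5/18 = 5/108, 1/6 · 1/4 = 1/24, 1/6 · 1/9 = 1/54; these sum to 11/54.
The posterior is then P(r = 1 | data) = 1/11, P(r = 2 | data) = 7/44, P(r = 4 | data) = 5/22, P(r = 5 | data) = 5/22, P(r = 6 | data) = 9/44, P(r = 8 | data) = 1/11.
So P(blue next | data) = Σ P(blue next | H) P(H | data) = (0)(1/11) + (1/7)(7/44) + (3/7)(5/22) + (4/7)(5/22) + (5/7)(9/44) + (1)(1/11) = 75/154.

0.487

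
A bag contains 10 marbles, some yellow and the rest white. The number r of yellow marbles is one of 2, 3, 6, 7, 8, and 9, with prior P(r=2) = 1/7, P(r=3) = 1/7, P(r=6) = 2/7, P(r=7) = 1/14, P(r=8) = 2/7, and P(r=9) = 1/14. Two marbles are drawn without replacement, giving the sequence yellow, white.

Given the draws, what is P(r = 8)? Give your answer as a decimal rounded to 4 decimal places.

The likelihood of the observed sequence under each hypothesis: P(data | r = 2) = (2/10)(8/9) = 8/45; P(data | r = 3) = (3/10)(7/9) = 7/30; P(data | r = 6) = (6/10)(4/9) = 4/15; P(data | r = 7) = (7/10)(3/9) = 7/30; P(data | r = 8) = (8/10)(2/9) = 8/45; P(data | r = 9) = (9/10)(1/9) = 1/10.
Weighting by the prior gives 1/7 · 8/45 = 8/315, 1/7 · 7/30 = 1/30, 2/7 · 4/15 = 8/105, 1/14 · 7/30 = 1/60, 2/7 · 8/45 = 16/315, 1/14 · 1/10 = 1/140; these sum to 22/105.
Therefore the posterior P(r = 8 | data) = (16/315) / (22/105) = 8/33.

0.2424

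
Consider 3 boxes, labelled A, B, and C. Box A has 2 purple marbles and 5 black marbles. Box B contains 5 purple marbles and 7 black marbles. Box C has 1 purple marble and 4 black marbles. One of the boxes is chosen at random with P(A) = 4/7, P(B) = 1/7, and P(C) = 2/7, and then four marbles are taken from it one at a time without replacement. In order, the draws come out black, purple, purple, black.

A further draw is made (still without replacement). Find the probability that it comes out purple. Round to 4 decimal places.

For each hypothesis, P(data | H) works out to: P(data | box A) = (5/7)(2/6)(1/5)(4/4) = 0.047619; P(data | box B) = (7/12)(5/11)(4/10)(6/9) = 0.070707; P(data | box C) = (4/5)(1/4)(0/3) = 0.
Multiplying each by its prior: 4/7 · 0.047619 = 0.027211, 1/7 · 0.070707 = 0.010101, 2/7 · 0 = 0; summing to 0.037312.
Normalising, the posterior is P(box A | data) = 0.72928, P(box B | data) = 0.27072, P(box C | data) = 0.
Averaging over the posterior, P(purple next | data) = (0)(0.72928) + (3/8)(0.27072) = 0.10152.

0.1015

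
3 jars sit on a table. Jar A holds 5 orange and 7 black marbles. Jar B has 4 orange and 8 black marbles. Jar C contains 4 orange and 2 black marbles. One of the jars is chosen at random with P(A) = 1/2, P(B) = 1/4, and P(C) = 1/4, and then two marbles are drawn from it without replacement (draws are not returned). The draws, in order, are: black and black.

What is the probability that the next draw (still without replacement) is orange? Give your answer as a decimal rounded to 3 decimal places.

0.492

The likelihood of the observed sequence under each hypothesis: P(data | jar A) = (7/12)(6/11) = 7/22; P(data | jar B) = (8/12)(7/11) = 14/33; P(data | jar C) = (2/6)(1/5) = 1/15.
The prior-weighted likelihoods are 1/2 · 7/22 = 7/44, 1/4 · 14/33 = 7/66, 1/4 · 1/15 = 1/60; summing to 31/110.
Dividing through by the total gives posterior P(jar A | data) = 35/62, P(jar B | data) = 35/93, P(jar C | data) = 11/186.
Averaging over the posterior, P(orange next | data) = (1/2)(35/62) + (2/5)(35/93) + (1)(11/186) = 61/124.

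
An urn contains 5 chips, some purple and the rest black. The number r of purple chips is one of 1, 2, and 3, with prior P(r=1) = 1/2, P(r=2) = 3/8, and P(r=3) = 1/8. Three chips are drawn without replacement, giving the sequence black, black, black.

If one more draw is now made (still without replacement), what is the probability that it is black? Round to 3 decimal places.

For each hypothesis, P(data | H) works out to: P(data | r = 1) = (4/5)(3/4)(2/3) = 2/5; P(data | r = 2) = (3/5)(2/4)(1/3) = 1/10; P(data | r = 3) = (2/5)(1/4)(0/3) = 0.
The prior-weighted likelihoods are 1/2 · 2/5 = 1/5, 3/8 · 1/10 = 3/80, 1/8 · 0 = 0; these sum to 19/80.
Normalising, the posterior is P(r = 1 | data) = 16/19, P(r = 2 | data) = 3/19, P(r = 3 | data) = 0.
So P(black next | data) = Σ P(black next | H) P(H | data) = (1/2)(16/19) + (0)(3/19) = 8/19.

0.421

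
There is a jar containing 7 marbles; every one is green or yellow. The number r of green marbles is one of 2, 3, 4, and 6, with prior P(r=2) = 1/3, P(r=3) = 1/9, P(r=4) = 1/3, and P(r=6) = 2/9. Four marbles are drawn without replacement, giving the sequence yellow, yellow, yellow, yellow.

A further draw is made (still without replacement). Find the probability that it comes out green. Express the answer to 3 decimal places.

0.688

Compute the likelihood of the observed sequence for each case: P(data | r = 2) = (5/7)(4/6)(3/5)(2/4) = 1/7; P(data | r = 3) = (4/7)(3/6)(2/5)(1/4) = 1/35; P(data | r = 4) = (3/7)(2/6)(1/5)(0/4) = 0; P(data | r = 6) = (1/7)(0/6) = 0.
Weighting by the prior gives 1/3 · 1/7 = 1/21, 1/9 · 1/35 = 1/315, 1/3 · 0 = 0, 2/9 · 0 = 0; these sum to 16/315.
Normalising, the posterior is P(r = 2 | data) = 15/16, P(r = 3 | data) = 1/16, P(r = 4 | data) = 0, P(r = 6 | data) = 0.
So P(green next | data) = Σ P(green next | H) P(H | data) = (2/3)(15/16) + (1)(1/16) = 11/16.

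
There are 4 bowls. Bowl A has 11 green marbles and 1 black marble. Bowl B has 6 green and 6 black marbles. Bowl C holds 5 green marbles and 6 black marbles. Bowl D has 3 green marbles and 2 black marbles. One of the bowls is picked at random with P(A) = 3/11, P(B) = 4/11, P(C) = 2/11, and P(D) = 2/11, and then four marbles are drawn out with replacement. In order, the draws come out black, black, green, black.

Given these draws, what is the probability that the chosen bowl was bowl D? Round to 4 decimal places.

0.1614

Under each hypothesis, the probability of the observed sequence is: P(data | bowl A) = (1/12)(1/12)(11/12)(1/12) = 0.00053048; P(data | bowl B) = (6/12)(6/12)(6/12)(6/12) = 0.0625; P(data | bowl C) = (6/11)(6/11)(5/11)(6/11) = 0.073765; P(data | bowl D) = (2/5)(2/5)(3/5)(2/5) = 0.0384.
The prior-weighted likelihoods are 3/11 · 0.00053048 = 0.00014468, 4/11 · 0.0625 = 0.022727, 2/11 · 0.073765 = 0.013412, 2/11 · 0.0384 = 0.0069818; with total 0.043266.
By Bayes' rule, P(bowl D | data) = (0.0069818) / (0.043266) = 0.16137.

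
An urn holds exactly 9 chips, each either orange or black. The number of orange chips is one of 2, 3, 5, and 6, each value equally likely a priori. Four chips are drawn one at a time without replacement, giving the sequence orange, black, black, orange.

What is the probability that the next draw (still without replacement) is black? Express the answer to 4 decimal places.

Compute the likelihood of the observed sequence for each case: P(data | r = 2) = (2/9)(7/8)(6/7)(1/6) = 1/36; P(data | r = 3) = (3/9)(6/8)(5/7)(2/6) = 5/84; P(data | r = 5) = (5/9)(4/8)(3/7)(4/6) = 5/63; P(data | r = 6) = (6/9)(3/8)(2/7)(5/6) = 5/84.
Multiplying each by its prior: 1/4 · 1/36 = 1/144, 1/4 · 5/84 = 5/336, 1/4 · 5/63 = 5/252, 1/4 · 5/84 = 5/336; summing to 19/336.
The posterior is then P(r = 2 | data) = 7/57, P(r = 3 | data) = 5/19, P(r = 5 | data) = 20/57, P(r = 6 | data) = 5/19.
So P(black next | data) = Σ P(black next | H) P(H | data) = (1)(7/57) + (4/5)(5/19) + (2/5)(20/57) + (1/5)(5/19) = 10/19.

0.5263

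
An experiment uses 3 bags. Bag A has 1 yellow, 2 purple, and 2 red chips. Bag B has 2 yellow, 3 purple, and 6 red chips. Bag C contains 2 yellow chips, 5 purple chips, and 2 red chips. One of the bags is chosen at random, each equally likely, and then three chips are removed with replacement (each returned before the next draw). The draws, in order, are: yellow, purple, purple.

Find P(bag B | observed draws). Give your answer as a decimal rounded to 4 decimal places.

0.1185

The likelihood of the observed sequence under each hypothesis: P(data | bag A) = (1/5)(2/5)(2/5) = 0.032; P(data | bag B) = (2/11)(3/11)(3/11) = 0.013524; P(data | bag C) = (2/9)(5/9)(5/9) = 0.068587.
The prior-weighted likelihoods are 1/3 · 0.032 = 0.010667, 1/3 · 0.013524 = 0.0045079, 1/3 · 0.068587 = 0.022862; summing to 0.038037.
So P(bag B | data) = (0.0045079) / (0.038037) = 0.11851.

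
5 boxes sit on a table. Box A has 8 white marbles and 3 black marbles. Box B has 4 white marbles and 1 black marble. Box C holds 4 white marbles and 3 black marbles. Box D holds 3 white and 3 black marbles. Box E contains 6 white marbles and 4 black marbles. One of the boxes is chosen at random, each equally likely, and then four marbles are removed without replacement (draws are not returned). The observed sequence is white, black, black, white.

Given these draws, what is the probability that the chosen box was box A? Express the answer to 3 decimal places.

Compute the likelihood of the observed sequence for each case: P(data | box A) = (8/11)(3/10)(2/9)(7/8) = 0.042424; P(data | box B) = (4/5)(1/4)(0/3) = 0; P(data | box C) = (4/7)(3/6)(2/5)(3/4) = 0.085714; P(data | box D) = (3/6)(3/5)(2/4)(2/3) = 0.1; P(data | box E) = (6/10)(4/9)(3/8)(5/7) = 0.071429.
Multiplying each by its prior: 1/5 · 0.042424 = 0.0084848, 1/5 · 0 = 0, 1/5 · 0.085714 = 0.017143, 1/5 · 0.1 = 0.02, 1/5 · 0.071429 = 0.014286; with total 0.059913.
Hence P(box A | data) = (0.0084848) / (0.059913) = 0.14162.

0.142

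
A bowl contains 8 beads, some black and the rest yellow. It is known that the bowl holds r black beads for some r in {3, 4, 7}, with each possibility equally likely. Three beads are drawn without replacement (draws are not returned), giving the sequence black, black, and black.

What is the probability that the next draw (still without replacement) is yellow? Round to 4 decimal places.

0.2800

Under each hypothesis, the probability of the observed sequence is: P(data | r = 3) = (3/8)(2/7)(1/6) = 1/56; P(data | r = 4) = (4/8)(3/7)(2/6) = 1/14; P(data | r = 7) = (7/8)(6/7)(5/6) = 5/8.
Weighting by the prior gives 1/3 · 1/56 = 1/168, 1/3 · 1/14 = 1/42, 1/3 · 5/8 = 5/24; these sum to 5/21.
Normalising, the posterior is P(r = 3 | data) = 1/40, P(r = 4 | data) = 1/10, P(r = 7 | data) = 7/8.
The predictive probability is P(yellow next | data) = (1)(1/40) + (4/5)(1/10) + (1/5)(7/8) = 7/25.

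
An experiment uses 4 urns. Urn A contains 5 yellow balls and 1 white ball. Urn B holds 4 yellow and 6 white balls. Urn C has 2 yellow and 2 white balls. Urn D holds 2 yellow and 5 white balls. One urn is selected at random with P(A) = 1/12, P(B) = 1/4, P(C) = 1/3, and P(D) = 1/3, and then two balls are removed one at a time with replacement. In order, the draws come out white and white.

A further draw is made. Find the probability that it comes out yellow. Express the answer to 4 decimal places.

0.3708

Compute the likelihood of the observed sequence for each case: P(data | urn A) = (1/6)(1/6) = 0.027778; P(data | urn B) = (6/10)(6/10) = 0.36; P(data | urn C) = (2/4)(2/4) = 0.25; P(data | urn D) = (5/7)(5/7) = 0.5102.
Weighting by the prior gives 1/12 · 0.027778 = 0.0023148, 1/4 · 0.36 = 0.09, 1/3 · 0.25 = 0.083333, 1/3 · 0.5102 = 0.17007; with total 0.34572.
Dividing through by the total gives posterior P(urn A | data) = 0.0066957, P(urn B | data) = 0.26033, P(urn C | data) = 0.24105, P(urn D | data) = 0.49193.
So P(yellow next | data) = Σ P(yellow next | H) P(H | data) = (5/6)(0.0066957) + (2/5)(0.26033) + (1/2)(0.24105) + (2/7)(0.49193) = 0.37079.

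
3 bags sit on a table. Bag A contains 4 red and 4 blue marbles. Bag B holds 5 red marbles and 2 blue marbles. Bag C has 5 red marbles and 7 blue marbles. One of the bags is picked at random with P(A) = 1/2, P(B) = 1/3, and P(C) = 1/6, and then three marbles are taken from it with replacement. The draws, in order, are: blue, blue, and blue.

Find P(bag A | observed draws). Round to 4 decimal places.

0.6047

The likelihood of the observed sequence under each hypothesis: P(data | bag A) = (4/8)(4/8)(4/8) = 0.125; P(data | bag B) = (2/7)(2/7)(2/7) = 0.023324; P(data | bag C) = (7/12)(7/12)(7/12) = 0.1985.
Multiplying each by its prior: 1/2 · 0.125 = 0.0625, 1/3 · 0.023324 = 0.0077745, 1/6 · 0.1985 = 0.033083; summing to 0.10336.
So P(bag A | data) = (0.0625) / (0.10336) = 0.6047.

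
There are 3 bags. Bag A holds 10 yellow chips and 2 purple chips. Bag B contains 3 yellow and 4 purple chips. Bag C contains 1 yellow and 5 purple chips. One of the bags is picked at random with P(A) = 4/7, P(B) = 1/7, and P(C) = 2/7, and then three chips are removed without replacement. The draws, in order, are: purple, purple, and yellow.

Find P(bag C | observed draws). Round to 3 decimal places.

The likelihood of the observed sequence under each hypothesis: P(data | bag A) = (2/12)(1/11)(10/10) = 0.015152; P(data | bag B) = (4/7)(3/6)(3/5) = 0.17143; P(data | bag C) = (5/6)(4/5)(1/4) = 0.16667.
The prior-weighted likelihoods are 4/7 · 0.015152 = 0.008658, 1/7 · 0.17143 = 0.02449, 2/7 · 0.16667 = 0.047619; these sum to 0.080767.
By Bayes' rule, P(bag C | data) = (0.047619) / (0.080767) = 0.58959.

0.590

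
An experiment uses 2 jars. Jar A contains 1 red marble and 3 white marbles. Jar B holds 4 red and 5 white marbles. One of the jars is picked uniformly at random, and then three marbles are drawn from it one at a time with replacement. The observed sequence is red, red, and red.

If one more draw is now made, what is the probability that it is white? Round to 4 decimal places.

0.5849

Under each hypothesis, the probability of the observed sequence is: P(data | jar A) = (1/4)(1/4)(1/4) = 0.015625; P(data | jar B) = (4/9)(4/9)(4/9) = 0.087791.
Weighting by the prior gives 1/2 · 0.015625 = 0.0078125, 1/2 · 0.087791 = 0.043896; with total 0.051708.
Normalising, the posterior is P(jar A | data) = 0.15109, P(jar B | data) = 0.84891.
The predictive probability is P(white next | data) = (3/4)(0.15109) + (5/9)(0.84891) = 0.58493.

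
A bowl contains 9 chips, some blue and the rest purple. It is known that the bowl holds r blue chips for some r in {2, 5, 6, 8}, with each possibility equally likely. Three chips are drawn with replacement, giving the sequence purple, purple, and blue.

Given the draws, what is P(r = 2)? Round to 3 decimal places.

0.408

Compute the likelihood of the observed sequence for each case: P(data | r = 2) = (7/9)(7/9)(2/9) = 0.13443; P(data | r = 5) = (4/9)(4/9)(5/9) = 0.10974; P(data | r = 6) = (3/9)(3/9)(6/9) = 0.074074; P(data | r = 8) = (1/9)(1/9)(8/9) = 0.010974.
The prior-weighted likelihoods are 1/4 · 0.13443 = 0.033608, 1/4 · 0.10974 = 0.027435, 1/4 · 0.074074 = 0.018519, 1/4 · 0.010974 = 0.0027435; summing to 0.082305.
Hence P(r = 2 | data) = (0.033608) / (0.082305) = 0.40833.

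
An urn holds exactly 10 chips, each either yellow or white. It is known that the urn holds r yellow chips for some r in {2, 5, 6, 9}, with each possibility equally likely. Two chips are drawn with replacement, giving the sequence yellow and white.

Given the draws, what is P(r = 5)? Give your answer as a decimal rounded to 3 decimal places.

0.338

Under each hypothesis, the probability of the observed sequence is: P(data | r = 2) = (2/10)(8/10) = 4/25; P(data | r = 5) = (5/10)(5/10) = 1/4; P(data | r = 6) = (6/10)(4/10) = 6/25; P(data | r = 9) = (9/10)(1/10) = 9/100.
Multiplying each by its prior: 1/4 · 4/25 = 1/25, 1/4 · 1/4 = 1/16, 1/4 · 6/25 = 3/50, 1/4 · 9/100 = 9/400; summing to 37/200.
By Bayes' rule, P(r = 5 | data) = (1/16) / (37/200) = 25/74.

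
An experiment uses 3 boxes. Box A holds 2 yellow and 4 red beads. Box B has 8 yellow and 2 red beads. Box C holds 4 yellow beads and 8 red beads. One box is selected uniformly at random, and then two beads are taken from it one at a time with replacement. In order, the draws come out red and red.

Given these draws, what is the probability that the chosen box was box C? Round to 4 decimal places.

Under each hypothesis, the probability of the observed sequence is: P(data | box A) = (4/6)(4/6) = 4/9; P(data | box B) = (2/10)(2/10) = 1/25; P(data | box C) = (8/12)(8/12) = 4/9.
Multiplying each by its prior: 1/3 · 4/9 = 4/27, 1/3 · 1/25 = 1/75, 1/3 · 4/9 = 4/27; these sum to 209/675.
So P(box C | data) = (4/27) / (209/675) = 100/209.

0.4785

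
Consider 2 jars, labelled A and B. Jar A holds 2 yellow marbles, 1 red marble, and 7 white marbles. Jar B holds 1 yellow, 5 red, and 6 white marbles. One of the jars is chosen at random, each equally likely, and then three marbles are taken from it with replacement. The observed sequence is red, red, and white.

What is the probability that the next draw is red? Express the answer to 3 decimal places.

0.393

The likelihood of the observed sequence under each hypothesis: P(data | jar A) = (1/10)(1/10)(7/10) = 0.007; P(data | jar B) = (5/12)(5/12)(6/12) = 0.086806.
Weighting by the prior gives 1/2 · 0.007 = 0.0035, 1/2 · 0.086806 = 0.043403; with total 0.046903.
Dividing through by the total gives posterior P(jar A | data) = 0.074622, P(jar B | data) = 0.92538.
The predictive probability is P(red next | data) = (1/10)(0.074622) + (5/12)(0.92538) = 0.39304.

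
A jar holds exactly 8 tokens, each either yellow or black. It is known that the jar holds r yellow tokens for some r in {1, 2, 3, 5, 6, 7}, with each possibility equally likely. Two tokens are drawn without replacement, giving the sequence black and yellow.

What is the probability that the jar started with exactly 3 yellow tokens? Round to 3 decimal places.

Under each hypothesis, the probability of the observed sequence is: P(data | r = 1) = (7/8)(1/7) = 1/8; P(data | r = 2) = (6/8)(2/7) = 3/14; P(data | r = 3) = (5/8)(3/7) = 15/56; P(data | r = 5) = (3/8)(5/7) = 15/56; P(data | r = 6) = (2/8)(6/7) = 3/14; P(data | r = 7) = (1/8)(7/7) = 1/8.
Weighting by the prior gives 1/6 · 1/8 = 1/48, 1/6 · 3/14 = 1/28, 1/6 · 15/56 = 5/112, 1/6 · 15/56 = 5/112, 1/6 · 3/14 = 1/28, 1/6 · 1/8 = 1/48; these sum to 17/84.
Therefore the posterior P(r = 3 | data) = (5/112) / (17/84) = 15/68.

0.221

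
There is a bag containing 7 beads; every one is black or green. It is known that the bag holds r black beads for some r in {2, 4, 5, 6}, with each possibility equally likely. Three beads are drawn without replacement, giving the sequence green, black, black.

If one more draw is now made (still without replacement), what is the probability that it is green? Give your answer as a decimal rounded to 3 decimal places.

The likelihood of the observed sequence under each hypothesis: P(data | r = 2) = (5/7)(2/6)(1/5) = 1/21; P(data | r = 4) = (3/7)(4/6)(3/5) = 6/35; P(data | r = 5) = (2/7)(5/6)(4/5) = 4/21; P(data | r = 6) = (1/7)(6/6)(5/5) = 1/7.
Weighting by the prior gives 1/4 · 1/21 = 1/84, 1/4 · 6/35 = 3/70, 1/4 · 4/21 = 1/21, 1/4 · 1/7 = 1/28; summing to 29/210.
The posterior is then P(r = 2 | data) = 5/58, P(r = 4 | data) = 9/29, P(r = 5 | data) = 10/29, P(r = 6 | data) = 15/58.
Averaging over the posterior, P(green next | data) = (1)(5/58) + (1/2)(9/29) + (1/4)(10/29) + (0)(15/58) = 19/58.

0.328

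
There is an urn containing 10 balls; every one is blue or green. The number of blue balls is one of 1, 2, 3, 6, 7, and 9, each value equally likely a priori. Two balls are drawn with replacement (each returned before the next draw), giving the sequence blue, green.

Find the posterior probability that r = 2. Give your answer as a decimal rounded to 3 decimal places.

The likelihood of the observed sequence under each hypothesis: P(data | r = 1) = (1/10)(9/10) = 9/100; P(data | r = 2) = (2/10)(8/10) = 4/25; P(data | r = 3) = (3/10)(7/10) = 21/100; P(data | r = 6) = (6/10)(4/10) = 6/25; P(data | r = 7) = (7/10)(3/10) = 21/100; P(data | r = 9) = (9/10)(1/10) = 9/100.
The prior-weighted likelihoods are 1/6 · 9/100 = 3/200, 1/6 · 4/25 = 2/75, 1/6 · 21/100 = 7/200, 1/6 · 6/25 = 1/25, 1/6 · 21/100 = 7/200, 1/6 · 9/100 = 3/200; these sum to 1/6.
Hence P(r = 2 | data) = (2/75) / (1/6) = 4/25.

0.160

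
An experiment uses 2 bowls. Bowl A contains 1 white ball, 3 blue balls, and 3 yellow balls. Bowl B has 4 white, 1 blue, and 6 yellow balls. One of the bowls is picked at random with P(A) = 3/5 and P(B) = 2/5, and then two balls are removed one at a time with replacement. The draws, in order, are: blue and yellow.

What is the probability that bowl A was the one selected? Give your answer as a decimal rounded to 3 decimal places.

0.847

The likelihood of the observed sequence under each hypothesis: P(data | bowl A) = (3/7)(3/7) = 0.18367; P(data | bowl B) = (1/11)(6/11) = 0.049587.
The prior-weighted likelihoods are 3/5 · 0.18367 = 0.1102, 2/5 · 0.049587 = 0.019835; summing to 0.13004.
Hence P(bowl A | data) = (0.1102) / (0.13004) = 0.84747.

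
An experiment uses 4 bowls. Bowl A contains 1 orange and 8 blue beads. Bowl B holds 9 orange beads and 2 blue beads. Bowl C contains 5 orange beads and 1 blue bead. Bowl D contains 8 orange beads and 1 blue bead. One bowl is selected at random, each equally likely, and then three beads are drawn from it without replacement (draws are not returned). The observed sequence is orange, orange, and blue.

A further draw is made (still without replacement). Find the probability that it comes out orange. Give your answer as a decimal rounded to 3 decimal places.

0.957

Under each hypothesis, the probability of the observed sequence is: P(data | bowl A) = (1/9)(0/8) = 0; P(data | bowl B) = (9/11)(8/10)(2/9) = 0.14545; P(data | bowl C) = (5/6)(4/5)(1/4) = 0.16667; P(data | bowl D) = (8/9)(7/8)(1/7) = 0.11111.
Multiplying each by its prior: 1/4 · 0 = 0, 1/4 · 0.14545 = 0.036364, 1/4 · 0.16667 = 0.041667, 1/4 · 0.11111 = 0.027778; these sum to 0.10581.
The posterior is then P(bowl A | data) = 0, P(bowl B | data) = 0.34368, P(bowl C | data) = 0.39379, P(bowl D | data) = 0.26253.
So P(orange next | data) = Σ P(orange next | H) P(H | data) = (7/8)(0.34368) + (1)(0.39379) + (1)(0.26253) = 0.95704.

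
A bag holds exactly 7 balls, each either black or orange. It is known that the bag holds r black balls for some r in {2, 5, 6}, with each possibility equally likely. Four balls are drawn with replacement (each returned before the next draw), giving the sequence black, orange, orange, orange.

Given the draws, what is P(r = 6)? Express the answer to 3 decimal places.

Compute the likelihood of the observed sequence for each case: P(data | r = 2) = (2/7)(5/7)(5/7)(5/7) = 0.10412; P(data | r = 5) = (5/7)(2/7)(2/7)(2/7) = 0.01666; P(data | r = 6) = (6/7)(1/7)(1/7)(1/7) = 0.002499.
The prior-weighted likelihoods are 1/3 · 0.10412 = 0.034708, 1/3 · 0.01666 = 0.0055532, 1/3 · 0.002499 = 0.00083299; with total 0.041094.
Therefore the posterior P(r = 6 | data) = (0.00083299) / (0.041094) = 0.02027.

0.020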